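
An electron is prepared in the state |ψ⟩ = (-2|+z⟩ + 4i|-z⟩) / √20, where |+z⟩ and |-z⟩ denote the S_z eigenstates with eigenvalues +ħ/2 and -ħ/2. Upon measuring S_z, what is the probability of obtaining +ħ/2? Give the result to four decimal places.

The +ħ/2 outcome corresponds to |+z⟩. Its amplitude in |ψ⟩ is -2/√20.
P = |-2|² / 20 = 4/20.

0.2000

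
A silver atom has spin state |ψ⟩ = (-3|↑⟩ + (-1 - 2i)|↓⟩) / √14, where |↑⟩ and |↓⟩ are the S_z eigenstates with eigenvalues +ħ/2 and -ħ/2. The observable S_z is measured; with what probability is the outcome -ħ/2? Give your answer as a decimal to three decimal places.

The -ħ/2 outcome corresponds to |↓⟩. Its amplitude in |ψ⟩ is (-1 - 2i)/√14.
P = |-1 - 2i|² / 14 = 5/14.

0.357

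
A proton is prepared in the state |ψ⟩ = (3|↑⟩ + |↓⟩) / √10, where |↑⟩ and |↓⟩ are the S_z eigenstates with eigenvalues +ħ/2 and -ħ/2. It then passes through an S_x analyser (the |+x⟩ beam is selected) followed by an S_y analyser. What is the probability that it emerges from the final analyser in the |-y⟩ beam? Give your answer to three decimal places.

First analyser (S_x): P(|+x⟩) = |⟨+x|ψ⟩|² = 16/20.
After stage 1 the state is |+x⟩; P(|-y⟩) = |⟨-y|+x⟩|² = 1/2.
Joint probability = 16/20 × 1/2 = 0.400.

0.400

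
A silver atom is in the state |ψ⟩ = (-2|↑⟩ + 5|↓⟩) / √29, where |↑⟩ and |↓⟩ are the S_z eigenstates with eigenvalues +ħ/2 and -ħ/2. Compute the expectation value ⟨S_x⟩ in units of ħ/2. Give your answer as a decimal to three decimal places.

-0.690

⟨σ_x⟩ = 2 Re(a* b)/(|a|²+|b|²) with a = -2, b = 5.
a* b = -10, so ⟨σ_x⟩ = -20/29.
⟨S_x⟩ = (ħ/2)·⟨σ_x⟩.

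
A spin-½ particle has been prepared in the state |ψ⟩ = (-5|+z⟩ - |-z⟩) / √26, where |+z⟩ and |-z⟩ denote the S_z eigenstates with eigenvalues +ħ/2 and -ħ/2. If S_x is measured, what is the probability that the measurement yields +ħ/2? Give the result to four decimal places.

|+x⟩ = (|+z⟩ + |-z⟩)/√2, so ⟨+x|ψ⟩ = (-6) / (√2·√26).
P = |-6|² / 52 = 36/52.

0.6923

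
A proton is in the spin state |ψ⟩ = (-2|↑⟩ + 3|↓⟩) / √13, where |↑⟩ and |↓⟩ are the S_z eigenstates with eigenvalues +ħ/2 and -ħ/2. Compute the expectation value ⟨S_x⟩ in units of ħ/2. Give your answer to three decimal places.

⟨σ_x⟩ = 2 Re(a* b)/(|a|²+|b|²) with a = -2, b = 3.
a* b = -6, so ⟨σ_x⟩ = -12/13.
⟨S_x⟩ = (ħ/2)·⟨σ_x⟩.

-0.923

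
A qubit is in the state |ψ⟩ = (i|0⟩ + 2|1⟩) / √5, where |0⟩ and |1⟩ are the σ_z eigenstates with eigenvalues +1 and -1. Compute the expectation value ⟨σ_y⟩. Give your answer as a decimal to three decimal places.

-0.800

⟨σ_y⟩ = 2 Im(a* b)/(|a|²+|b|²) with a = i, b = 2.
a* b = -2i, so ⟨σ_y⟩ = -4/5.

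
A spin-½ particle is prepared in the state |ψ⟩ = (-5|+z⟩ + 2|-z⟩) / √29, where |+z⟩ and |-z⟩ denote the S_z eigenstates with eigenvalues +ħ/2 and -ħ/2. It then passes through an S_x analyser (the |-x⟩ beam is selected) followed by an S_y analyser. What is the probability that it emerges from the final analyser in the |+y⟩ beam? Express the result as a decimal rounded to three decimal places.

0.422

First analyser (S_x): P(|-x⟩) = |⟨-x|ψ⟩|² = 49/58.
After stage 1 the state is |-x⟩; P(|+y⟩) = |⟨+y|-x⟩|² = 1/2.
Joint probability = 49/58 × 1/2 = 0.422.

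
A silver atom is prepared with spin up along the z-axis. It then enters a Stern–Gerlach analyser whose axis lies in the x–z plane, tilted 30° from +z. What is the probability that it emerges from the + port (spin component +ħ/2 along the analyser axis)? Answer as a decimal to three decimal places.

For spin-½, the probability of finding spin-up along an axis at angle θ to the initial spin direction is cos²(θ/2); spin-down is sin²(θ/2).
θ = 30°, so P = cos²(15°) ≈ 0.933.

0.933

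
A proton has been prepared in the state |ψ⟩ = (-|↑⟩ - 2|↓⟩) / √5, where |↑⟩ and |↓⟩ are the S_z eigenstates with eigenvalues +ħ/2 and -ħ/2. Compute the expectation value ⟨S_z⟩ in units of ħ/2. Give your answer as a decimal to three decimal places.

⟨σ_z⟩ = |a|² - |b|² divided by |a|²+|b|², with a, b the |↑⟩, |↓⟩ amplitudes.
= (1 - 4)/5 = -3/5.
⟨S_z⟩ = (ħ/2)·⟨σ_z⟩.

-0.600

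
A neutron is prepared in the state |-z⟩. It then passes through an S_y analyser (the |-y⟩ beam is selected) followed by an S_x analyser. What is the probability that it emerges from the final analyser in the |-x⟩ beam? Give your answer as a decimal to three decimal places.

First analyser (S_y): from |-z⟩, P(|-y⟩) = 1/2.
After stage 1 the state is |-y⟩; P(|-x⟩) = |⟨-x|-y⟩|² = 1/2.
Joint probability = 1/2 × 1/2 = 0.250.

0.250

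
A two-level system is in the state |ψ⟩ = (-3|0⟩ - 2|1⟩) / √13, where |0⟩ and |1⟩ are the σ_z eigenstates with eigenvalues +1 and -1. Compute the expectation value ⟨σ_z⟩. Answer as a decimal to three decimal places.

⟨σ_z⟩ = |a|² - |b|² divided by |a|²+|b|², with a, b the |0⟩, |1⟩ amplitudes.
= (9 - 4)/13 = 5/13.

0.385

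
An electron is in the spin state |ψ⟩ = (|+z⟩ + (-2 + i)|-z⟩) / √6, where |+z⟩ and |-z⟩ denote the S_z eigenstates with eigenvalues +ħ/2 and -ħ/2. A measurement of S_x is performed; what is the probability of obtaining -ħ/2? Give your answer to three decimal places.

0.833

|-x⟩ = (|+z⟩ - |-z⟩)/√2, so ⟨-x|ψ⟩ = (3 - i) / (√2·√6).
P = |3 - i|² / 12 = 10/12.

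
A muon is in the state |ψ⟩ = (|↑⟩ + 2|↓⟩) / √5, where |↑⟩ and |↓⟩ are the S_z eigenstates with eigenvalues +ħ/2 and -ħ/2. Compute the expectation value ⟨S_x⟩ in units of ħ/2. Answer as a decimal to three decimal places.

⟨σ_x⟩ = 2 Re(a* b)/(|a|²+|b|²) with a = 1, b = 2.
a* b = 2, so ⟨σ_x⟩ = 4/5.
⟨S_x⟩ = (ħ/2)·⟨σ_x⟩.

0.800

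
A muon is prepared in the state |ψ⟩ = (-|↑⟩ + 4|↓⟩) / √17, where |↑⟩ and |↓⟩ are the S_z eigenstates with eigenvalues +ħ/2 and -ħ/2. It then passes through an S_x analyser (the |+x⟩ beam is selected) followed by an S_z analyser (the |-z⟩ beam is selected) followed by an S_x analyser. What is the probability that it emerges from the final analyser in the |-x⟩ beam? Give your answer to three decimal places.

0.066

First analyser (S_x): P(|+x⟩) = |⟨+x|ψ⟩|² = 9/34.
After stage 1 the state is |+x⟩; P(|-z⟩) = |⟨-z|+x⟩|² = 1/2.
After stage 2 the state is |-z⟩; P(|-x⟩) = |⟨-x|-z⟩|² = 1/2.
Joint probability = 9/34 × 1/2 × 1/2 = 0.066.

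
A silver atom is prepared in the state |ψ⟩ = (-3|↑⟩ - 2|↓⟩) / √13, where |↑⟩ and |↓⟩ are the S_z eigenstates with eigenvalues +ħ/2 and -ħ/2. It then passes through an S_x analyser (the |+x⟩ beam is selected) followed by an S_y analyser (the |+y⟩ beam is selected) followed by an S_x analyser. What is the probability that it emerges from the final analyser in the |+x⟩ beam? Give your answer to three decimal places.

0.240

First analyser (S_x): P(|+x⟩) = |⟨+x|ψ⟩|² = 25/26.
After stage 1 the state is |+x⟩; P(|+y⟩) = |⟨+y|+x⟩|² = 1/2.
After stage 2 the state is |+y⟩; P(|+x⟩) = |⟨+x|+y⟩|² = 1/2.
Joint probability = 25/26 × 1/2 × 1/2 = 0.240.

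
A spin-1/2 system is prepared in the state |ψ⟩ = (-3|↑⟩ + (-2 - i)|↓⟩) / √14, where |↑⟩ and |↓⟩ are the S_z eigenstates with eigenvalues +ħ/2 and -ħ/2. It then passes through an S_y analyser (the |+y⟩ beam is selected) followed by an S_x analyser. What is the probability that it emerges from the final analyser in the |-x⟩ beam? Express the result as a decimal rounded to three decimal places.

0.357

First analyser (S_y): P(|+y⟩) = |⟨+y|ψ⟩|² = 20/28.
After stage 1 the state is |+y⟩; P(|-x⟩) = |⟨-x|+y⟩|² = 1/2.
Joint probability = 20/28 × 1/2 = 0.357.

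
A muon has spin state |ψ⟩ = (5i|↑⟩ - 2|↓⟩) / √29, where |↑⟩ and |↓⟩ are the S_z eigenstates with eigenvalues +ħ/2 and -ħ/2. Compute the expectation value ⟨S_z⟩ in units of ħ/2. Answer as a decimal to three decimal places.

0.724

⟨σ_z⟩ = |a|² - |b|² divided by |a|²+|b|², with a, b the |↑⟩, |↓⟩ amplitudes.
= (25 - 4)/29 = 21/29.
⟨S_z⟩ = (ħ/2)·⟨σ_z⟩.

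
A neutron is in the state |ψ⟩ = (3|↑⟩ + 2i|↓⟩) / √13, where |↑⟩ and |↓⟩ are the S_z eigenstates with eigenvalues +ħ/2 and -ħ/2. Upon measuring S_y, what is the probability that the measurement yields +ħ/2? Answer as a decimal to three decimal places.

0.962

|+y⟩ = (|↑⟩ + i|↓⟩)/√2, so ⟨+y|ψ⟩ = (5) / (√2·√13).
P = |5|² / 26 = 25/26.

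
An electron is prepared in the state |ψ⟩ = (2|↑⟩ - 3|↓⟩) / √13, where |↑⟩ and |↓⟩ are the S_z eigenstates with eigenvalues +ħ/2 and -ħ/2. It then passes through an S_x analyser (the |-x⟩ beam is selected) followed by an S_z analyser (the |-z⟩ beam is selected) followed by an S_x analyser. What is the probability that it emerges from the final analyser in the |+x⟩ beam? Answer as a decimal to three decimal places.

0.240

First analyser (S_x): P(|-x⟩) = |⟨-x|ψ⟩|² = 25/26.
After stage 1 the state is |-x⟩; P(|-z⟩) = |⟨-z|-x⟩|² = 1/2.
After stage 2 the state is |-z⟩; P(|+x⟩) = |⟨+x|-z⟩|² = 1/2.
Joint probability = 25/26 × 1/2 × 1/2 = 0.240.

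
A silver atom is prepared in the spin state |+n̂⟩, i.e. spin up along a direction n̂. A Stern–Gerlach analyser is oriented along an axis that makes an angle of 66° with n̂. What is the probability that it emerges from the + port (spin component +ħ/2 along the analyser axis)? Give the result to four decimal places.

For spin-½, the probability of finding spin-up along an axis at angle θ to the initial spin direction is cos²(θ/2); spin-down is sin²(θ/2).
θ = 66°, so P = cos²(33°) ≈ 0.7034.

0.7034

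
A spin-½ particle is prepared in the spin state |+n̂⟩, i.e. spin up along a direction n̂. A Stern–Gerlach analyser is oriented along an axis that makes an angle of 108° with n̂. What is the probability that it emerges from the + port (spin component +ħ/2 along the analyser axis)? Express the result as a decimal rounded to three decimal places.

0.345

For spin-½, the probability of finding spin-up along an axis at angle θ to the initial spin direction is cos²(θ/2); spin-down is sin²(θ/2).
θ = 108°, so P = cos²(54°) ≈ 0.345.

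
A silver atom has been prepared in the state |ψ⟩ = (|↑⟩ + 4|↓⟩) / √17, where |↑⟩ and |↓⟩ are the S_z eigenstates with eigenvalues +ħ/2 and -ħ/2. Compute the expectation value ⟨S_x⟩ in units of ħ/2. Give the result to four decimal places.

⟨σ_x⟩ = 2 Re(a* b)/(|a|²+|b|²) with a = 1, b = 4.
a* b = 4, so ⟨σ_x⟩ = 8/17.
⟨S_x⟩ = (ħ/2)·⟨σ_x⟩.

0.4706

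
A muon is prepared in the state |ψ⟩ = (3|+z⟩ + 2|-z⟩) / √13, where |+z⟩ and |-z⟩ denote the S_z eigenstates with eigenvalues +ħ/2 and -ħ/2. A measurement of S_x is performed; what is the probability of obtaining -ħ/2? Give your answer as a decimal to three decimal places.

|-x⟩ = (|+z⟩ - |-z⟩)/√2, so ⟨-x|ψ⟩ = (1) / (√2·√13).
P = |1|² / 26 = 1/26.

0.038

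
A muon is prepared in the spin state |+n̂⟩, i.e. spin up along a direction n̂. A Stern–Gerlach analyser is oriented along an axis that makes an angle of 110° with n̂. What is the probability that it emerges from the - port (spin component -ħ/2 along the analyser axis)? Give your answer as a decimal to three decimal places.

For spin-½, the probability of finding spin-up along an axis at angle θ to the initial spin direction is cos²(θ/2); spin-down is sin²(θ/2).
θ = 110°, so P = sin²(55°) ≈ 0.671.

0.671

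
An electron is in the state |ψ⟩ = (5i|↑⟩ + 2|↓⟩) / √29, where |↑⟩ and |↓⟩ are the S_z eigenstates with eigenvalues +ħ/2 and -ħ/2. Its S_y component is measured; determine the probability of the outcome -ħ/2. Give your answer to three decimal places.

|-y⟩ = (|↑⟩ - i|↓⟩)/√2, so ⟨-y|ψ⟩ = (7i) / (√2·√29).
P = |7i|² / 58 = 49/58.

0.845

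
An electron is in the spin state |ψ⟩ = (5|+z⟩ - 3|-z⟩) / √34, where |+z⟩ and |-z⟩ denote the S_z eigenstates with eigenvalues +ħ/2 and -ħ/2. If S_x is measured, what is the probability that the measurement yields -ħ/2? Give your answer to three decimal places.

0.941

|-x⟩ = (|+z⟩ - |-z⟩)/√2, so ⟨-x|ψ⟩ = (8) / (√2·√34).
P = |8|² / 68 = 64/68.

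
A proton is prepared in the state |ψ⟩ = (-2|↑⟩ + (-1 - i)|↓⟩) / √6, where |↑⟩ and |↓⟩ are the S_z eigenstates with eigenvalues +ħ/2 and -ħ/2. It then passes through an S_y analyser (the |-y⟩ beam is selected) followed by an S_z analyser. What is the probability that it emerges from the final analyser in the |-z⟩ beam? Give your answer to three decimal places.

0.083

First analyser (S_y): P(|-y⟩) = |⟨-y|ψ⟩|² = 2/12.
After stage 1 the state is |-y⟩; P(|-z⟩) = |⟨-z|-y⟩|² = 1/2.
Joint probability = 2/12 × 1/2 = 0.083.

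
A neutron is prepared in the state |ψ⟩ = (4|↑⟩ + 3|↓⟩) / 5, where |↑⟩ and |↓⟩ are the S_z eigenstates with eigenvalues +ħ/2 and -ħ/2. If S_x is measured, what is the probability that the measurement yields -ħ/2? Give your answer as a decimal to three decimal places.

0.020

|-x⟩ = (|↑⟩ - |↓⟩)/√2, so ⟨-x|ψ⟩ = (1) / (√2·5).
P = |1|² / 50 = 1/50.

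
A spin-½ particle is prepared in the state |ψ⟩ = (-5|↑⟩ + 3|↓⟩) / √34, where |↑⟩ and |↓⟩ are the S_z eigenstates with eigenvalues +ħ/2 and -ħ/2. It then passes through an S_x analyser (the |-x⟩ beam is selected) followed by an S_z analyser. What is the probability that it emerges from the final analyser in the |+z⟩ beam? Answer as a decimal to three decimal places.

0.471

First analyser (S_x): P(|-x⟩) = |⟨-x|ψ⟩|² = 64/68.
After stage 1 the state is |-x⟩; P(|+z⟩) = |⟨+z|-x⟩|² = 1/2.
Joint probability = 64/68 × 1/2 = 0.471.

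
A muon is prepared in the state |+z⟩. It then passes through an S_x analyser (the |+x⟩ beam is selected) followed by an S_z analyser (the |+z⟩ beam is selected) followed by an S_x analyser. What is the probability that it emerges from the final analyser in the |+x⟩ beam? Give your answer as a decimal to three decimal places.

First analyser (S_x): from |+z⟩, P(|+x⟩) = 1/2.
After stage 1 the state is |+x⟩; P(|+z⟩) = |⟨+z|+x⟩|² = 1/2.
After stage 2 the state is |+z⟩; P(|+x⟩) = |⟨+x|+z⟩|² = 1/2.
Joint probability = 1/2 × 1/2 × 1/2 = 0.125.

0.125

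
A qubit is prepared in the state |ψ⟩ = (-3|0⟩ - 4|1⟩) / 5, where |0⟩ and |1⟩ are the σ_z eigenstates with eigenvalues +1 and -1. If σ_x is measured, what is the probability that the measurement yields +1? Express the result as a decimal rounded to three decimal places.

0.980

|+x⟩ = (|0⟩ + |1⟩)/√2, so ⟨+x|ψ⟩ = (-7) / (√2·5).
P = |-7|² / 50 = 49/50.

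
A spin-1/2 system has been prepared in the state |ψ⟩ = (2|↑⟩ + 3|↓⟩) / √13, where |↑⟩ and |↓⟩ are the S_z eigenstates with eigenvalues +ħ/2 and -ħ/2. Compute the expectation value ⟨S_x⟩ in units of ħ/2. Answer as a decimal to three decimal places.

⟨σ_x⟩ = 2 Re(a* b)/(|a|²+|b|²) with a = 2, b = 3.
a* b = 6, so ⟨σ_x⟩ = 12/13.
⟨S_x⟩ = (ħ/2)·⟨σ_x⟩.

0.923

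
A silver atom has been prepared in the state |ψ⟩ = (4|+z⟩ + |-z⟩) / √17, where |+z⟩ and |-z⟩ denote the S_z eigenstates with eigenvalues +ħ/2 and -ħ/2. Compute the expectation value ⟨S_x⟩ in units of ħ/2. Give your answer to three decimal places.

⟨σ_x⟩ = 2 Re(a* b)/(|a|²+|b|²) with a = 4, b = 1.
a* b = 4, so ⟨σ_x⟩ = 8/17.
⟨S_x⟩ = (ħ/2)·⟨σ_x⟩.

0.471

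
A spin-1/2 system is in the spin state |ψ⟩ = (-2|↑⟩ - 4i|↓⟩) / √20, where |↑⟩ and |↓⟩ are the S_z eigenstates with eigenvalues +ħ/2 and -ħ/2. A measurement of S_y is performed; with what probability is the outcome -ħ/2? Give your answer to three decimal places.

|-y⟩ = (|↑⟩ - i|↓⟩)/√2, so ⟨-y|ψ⟩ = (2) / (√2·√20).
P = |2|² / 40 = 4/40.

0.100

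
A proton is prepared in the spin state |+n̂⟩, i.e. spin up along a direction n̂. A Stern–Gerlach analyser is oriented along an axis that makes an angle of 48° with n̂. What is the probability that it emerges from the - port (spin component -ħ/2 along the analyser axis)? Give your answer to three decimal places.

For spin-½, the probability of finding spin-up along an axis at angle θ to the initial spin direction is cos²(θ/2); spin-down is sin²(θ/2).
θ = 48°, so P = sin²(24°) ≈ 0.165.

0.165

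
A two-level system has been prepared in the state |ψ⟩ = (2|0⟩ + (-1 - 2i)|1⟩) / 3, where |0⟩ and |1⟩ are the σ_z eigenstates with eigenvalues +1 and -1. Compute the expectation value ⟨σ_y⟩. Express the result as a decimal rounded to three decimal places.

-0.889

⟨σ_y⟩ = 2 Im(a* b)/(|a|²+|b|²) with a = 2, b = (-1 - 2i).
a* b = (-2 - 4i), so ⟨σ_y⟩ = -8/9.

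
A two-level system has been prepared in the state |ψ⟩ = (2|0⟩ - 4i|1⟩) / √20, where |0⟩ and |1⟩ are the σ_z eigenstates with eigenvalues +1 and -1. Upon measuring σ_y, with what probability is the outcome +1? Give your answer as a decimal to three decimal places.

0.100

|+y⟩ = (|0⟩ + i|1⟩)/√2, so ⟨+y|ψ⟩ = (-2) / (√2·√20).
P = |-2|² / 40 = 4/40.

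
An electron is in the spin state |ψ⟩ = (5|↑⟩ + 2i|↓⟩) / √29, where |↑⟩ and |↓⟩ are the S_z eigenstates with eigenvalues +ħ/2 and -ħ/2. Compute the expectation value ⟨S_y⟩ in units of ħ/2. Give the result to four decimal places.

0.6897

⟨σ_y⟩ = 2 Im(a* b)/(|a|²+|b|²) with a = 5, b = 2i.
a* b = 10i, so ⟨σ_y⟩ = 20/29.
⟨S_y⟩ = (ħ/2)·⟨σ_y⟩.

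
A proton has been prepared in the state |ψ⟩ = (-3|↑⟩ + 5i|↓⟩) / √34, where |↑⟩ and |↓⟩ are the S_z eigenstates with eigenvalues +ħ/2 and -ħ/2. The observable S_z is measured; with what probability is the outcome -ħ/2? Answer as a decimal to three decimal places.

The -ħ/2 outcome corresponds to |↓⟩. Its amplitude in |ψ⟩ is 5i/√34.
P = |5i|² / 34 = 25/34.

0.735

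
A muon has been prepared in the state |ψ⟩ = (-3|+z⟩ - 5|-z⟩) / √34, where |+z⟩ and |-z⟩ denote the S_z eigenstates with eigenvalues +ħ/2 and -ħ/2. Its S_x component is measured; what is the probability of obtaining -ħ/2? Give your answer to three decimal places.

|-x⟩ = (|+z⟩ - |-z⟩)/√2, so ⟨-x|ψ⟩ = (2) / (√2·√34).
P = |2|² / 68 = 4/68.

0.059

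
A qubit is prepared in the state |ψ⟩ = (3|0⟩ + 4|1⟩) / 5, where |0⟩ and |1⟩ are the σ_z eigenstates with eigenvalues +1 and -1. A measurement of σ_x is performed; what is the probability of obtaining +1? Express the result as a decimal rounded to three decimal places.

|+x⟩ = (|0⟩ + |1⟩)/√2, so ⟨+x|ψ⟩ = (7) / (√2·5).
P = |7|² / 50 = 49/50.

0.980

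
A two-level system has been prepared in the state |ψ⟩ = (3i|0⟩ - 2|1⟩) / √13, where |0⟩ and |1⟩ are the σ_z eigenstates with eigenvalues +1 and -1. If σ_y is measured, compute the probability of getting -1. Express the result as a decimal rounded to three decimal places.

|-y⟩ = (|0⟩ - i|1⟩)/√2, so ⟨-y|ψ⟩ = (i) / (√2·√13).
P = |i|² / 26 = 1/26.

0.038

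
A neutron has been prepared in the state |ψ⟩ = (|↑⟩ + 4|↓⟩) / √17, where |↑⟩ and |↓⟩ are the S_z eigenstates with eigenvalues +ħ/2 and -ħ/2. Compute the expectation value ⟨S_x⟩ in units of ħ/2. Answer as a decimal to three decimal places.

0.471

⟨σ_x⟩ = 2 Re(a* b)/(|a|²+|b|²) with a = 1, b = 4.
a* b = 4, so ⟨σ_x⟩ = 8/17.
⟨S_x⟩ = (ħ/2)·⟨σ_x⟩.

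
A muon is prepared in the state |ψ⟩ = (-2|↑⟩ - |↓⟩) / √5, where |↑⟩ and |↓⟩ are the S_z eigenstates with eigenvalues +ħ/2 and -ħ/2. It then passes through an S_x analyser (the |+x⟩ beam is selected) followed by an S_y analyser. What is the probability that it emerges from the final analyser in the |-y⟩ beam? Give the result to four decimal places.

0.4500

First analyser (S_x): P(|+x⟩) = |⟨+x|ψ⟩|² = 9/10.
After stage 1 the state is |+x⟩; P(|-y⟩) = |⟨-y|+x⟩|² = 1/2.
Joint probability = 9/10 × 1/2 = 0.4500.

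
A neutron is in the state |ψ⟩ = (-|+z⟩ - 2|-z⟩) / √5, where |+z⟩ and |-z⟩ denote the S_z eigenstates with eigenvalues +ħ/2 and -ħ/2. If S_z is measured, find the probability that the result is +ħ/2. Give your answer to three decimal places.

The +ħ/2 outcome corresponds to |+z⟩. Its amplitude in |ψ⟩ is -1/√5.
P = |-1|² / 5 = 1/5.

0.200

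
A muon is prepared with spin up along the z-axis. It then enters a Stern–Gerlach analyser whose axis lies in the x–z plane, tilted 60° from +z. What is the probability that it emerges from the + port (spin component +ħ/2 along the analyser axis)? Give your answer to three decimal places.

0.750

For spin-½, the probability of finding spin-up along an axis at angle θ to the initial spin direction is cos²(θ/2); spin-down is sin²(θ/2).
θ = 60°, so P = cos²(30°) ≈ 0.750.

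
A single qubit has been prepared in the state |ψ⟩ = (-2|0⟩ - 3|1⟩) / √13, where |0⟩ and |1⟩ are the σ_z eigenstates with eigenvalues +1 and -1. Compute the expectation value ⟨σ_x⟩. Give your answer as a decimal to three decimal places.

⟨σ_x⟩ = 2 Re(a* b)/(|a|²+|b|²) with a = -2, b = -3.
a* b = 6, so ⟨σ_x⟩ = 12/13.

0.923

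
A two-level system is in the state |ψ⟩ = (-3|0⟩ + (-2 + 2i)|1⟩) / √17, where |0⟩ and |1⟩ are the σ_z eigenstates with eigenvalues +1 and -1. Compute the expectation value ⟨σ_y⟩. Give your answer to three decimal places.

⟨σ_y⟩ = 2 Im(a* b)/(|a|²+|b|²) with a = -3, b = (-2 + 2i).
a* b = (6 - 6i), so ⟨σ_y⟩ = -12/17.

-0.706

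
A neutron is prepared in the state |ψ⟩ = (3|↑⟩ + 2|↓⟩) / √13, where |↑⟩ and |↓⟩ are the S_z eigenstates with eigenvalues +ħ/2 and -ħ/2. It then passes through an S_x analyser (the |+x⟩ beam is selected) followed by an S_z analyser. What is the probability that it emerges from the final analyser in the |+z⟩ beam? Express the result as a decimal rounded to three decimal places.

0.481

First analyser (S_x): P(|+x⟩) = |⟨+x|ψ⟩|² = 25/26.
After stage 1 the state is |+x⟩; P(|+z⟩) = |⟨+z|+x⟩|² = 1/2.
Joint probability = 25/26 × 1/2 = 0.481.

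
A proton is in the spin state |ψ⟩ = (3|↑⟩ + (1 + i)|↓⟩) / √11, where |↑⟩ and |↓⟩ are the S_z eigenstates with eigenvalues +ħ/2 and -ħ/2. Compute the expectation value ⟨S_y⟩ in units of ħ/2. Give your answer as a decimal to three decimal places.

⟨σ_y⟩ = 2 Im(a* b)/(|a|²+|b|²) with a = 3, b = (1 + i).
a* b = (3 + 3i), so ⟨σ_y⟩ = 6/11.
⟨S_y⟩ = (ħ/2)·⟨σ_y⟩.

0.545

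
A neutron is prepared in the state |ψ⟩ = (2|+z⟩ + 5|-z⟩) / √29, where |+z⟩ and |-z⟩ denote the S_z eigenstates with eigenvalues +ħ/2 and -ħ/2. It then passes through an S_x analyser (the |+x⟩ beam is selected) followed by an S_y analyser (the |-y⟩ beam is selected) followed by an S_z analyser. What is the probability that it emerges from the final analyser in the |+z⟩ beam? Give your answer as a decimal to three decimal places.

First analyser (S_x): P(|+x⟩) = |⟨+x|ψ⟩|² = 49/58.
After stage 1 the state is |+x⟩; P(|-y⟩) = |⟨-y|+x⟩|² = 1/2.
After stage 2 the state is |-y⟩; P(|+z⟩) = |⟨+z|-y⟩|² = 1/2.
Joint probability = 49/58 × 1/2 × 1/2 = 0.211.

0.211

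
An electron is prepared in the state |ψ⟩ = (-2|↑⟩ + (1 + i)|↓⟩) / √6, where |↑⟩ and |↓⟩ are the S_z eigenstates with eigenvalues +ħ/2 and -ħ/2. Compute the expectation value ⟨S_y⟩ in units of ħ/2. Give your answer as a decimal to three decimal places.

-0.667

⟨σ_y⟩ = 2 Im(a* b)/(|a|²+|b|²) with a = -2, b = (1 + i).
a* b = (-2 - 2i), so ⟨σ_y⟩ = -4/6.
⟨S_y⟩ = (ħ/2)·⟨σ_y⟩.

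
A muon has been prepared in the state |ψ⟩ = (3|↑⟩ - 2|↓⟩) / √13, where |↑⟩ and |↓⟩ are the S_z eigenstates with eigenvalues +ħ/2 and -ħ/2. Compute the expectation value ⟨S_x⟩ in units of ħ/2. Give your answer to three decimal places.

⟨σ_x⟩ = 2 Re(a* b)/(|a|²+|b|²) with a = 3, b = -2.
a* b = -6, so ⟨σ_x⟩ = -12/13.
⟨S_x⟩ = (ħ/2)·⟨σ_x⟩.

-0.923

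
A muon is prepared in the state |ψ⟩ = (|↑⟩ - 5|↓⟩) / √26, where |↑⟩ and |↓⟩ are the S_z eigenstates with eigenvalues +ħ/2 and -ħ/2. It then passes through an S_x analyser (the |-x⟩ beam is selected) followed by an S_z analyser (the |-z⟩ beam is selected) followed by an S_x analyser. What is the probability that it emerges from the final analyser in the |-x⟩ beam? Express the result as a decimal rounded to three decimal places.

First analyser (S_x): P(|-x⟩) = |⟨-x|ψ⟩|² = 36/52.
After stage 1 the state is |-x⟩; P(|-z⟩) = |⟨-z|-x⟩|² = 1/2.
After stage 2 the state is |-z⟩; P(|-x⟩) = |⟨-x|-z⟩|² = 1/2.
Joint probability = 36/52 × 1/2 × 1/2 = 0.173.

0.173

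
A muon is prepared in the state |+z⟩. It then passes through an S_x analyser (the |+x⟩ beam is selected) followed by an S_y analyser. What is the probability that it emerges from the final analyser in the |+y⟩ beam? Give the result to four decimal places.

First analyser (S_x): from |+z⟩, P(|+x⟩) = 1/2.
After stage 1 the state is |+x⟩; P(|+y⟩) = |⟨+y|+x⟩|² = 1/2.
Joint probability = 1/2 × 1/2 = 0.2500.

0.2500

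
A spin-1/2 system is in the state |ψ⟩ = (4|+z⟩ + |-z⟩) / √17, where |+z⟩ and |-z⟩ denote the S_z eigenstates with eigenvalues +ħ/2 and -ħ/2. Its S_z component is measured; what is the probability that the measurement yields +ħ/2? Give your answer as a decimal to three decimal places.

0.941

The +ħ/2 outcome corresponds to |+z⟩. Its amplitude in |ψ⟩ is 4/√17.
P = |4|² / 17 = 16/17.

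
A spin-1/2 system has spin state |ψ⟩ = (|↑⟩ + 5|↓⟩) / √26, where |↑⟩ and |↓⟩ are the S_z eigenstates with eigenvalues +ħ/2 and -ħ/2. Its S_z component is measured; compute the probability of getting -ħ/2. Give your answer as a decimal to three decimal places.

The -ħ/2 outcome corresponds to |↓⟩. Its amplitude in |ψ⟩ is 5/√26.
P = |5|² / 26 = 25/26.

0.962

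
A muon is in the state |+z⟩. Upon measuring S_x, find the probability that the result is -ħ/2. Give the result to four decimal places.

In the S_z basis, |+z⟩ = |+z⟩ and |-x⟩ = (|+z⟩ - |-z⟩)/√2.
|⟨-x|+z⟩|² = 1/2.

0.5000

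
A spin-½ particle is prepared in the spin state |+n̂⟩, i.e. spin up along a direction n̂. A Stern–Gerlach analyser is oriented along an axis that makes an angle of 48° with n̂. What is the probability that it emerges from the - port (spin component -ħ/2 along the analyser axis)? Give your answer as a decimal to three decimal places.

0.165

For spin-½, the probability of finding spin-up along an axis at angle θ to the initial spin direction is cos²(θ/2); spin-down is sin²(θ/2).
θ = 48°, so P = sin²(24°) ≈ 0.165.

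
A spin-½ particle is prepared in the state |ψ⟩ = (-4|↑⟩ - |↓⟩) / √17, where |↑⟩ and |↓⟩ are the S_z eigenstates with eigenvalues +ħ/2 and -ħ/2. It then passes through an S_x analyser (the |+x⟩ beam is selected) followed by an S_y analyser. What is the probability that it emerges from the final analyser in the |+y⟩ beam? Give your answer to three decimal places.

First analyser (S_x): P(|+x⟩) = |⟨+x|ψ⟩|² = 25/34.
After stage 1 the state is |+x⟩; P(|+y⟩) = |⟨+y|+x⟩|² = 1/2.
Joint probability = 25/34 × 1/2 = 0.368.

0.368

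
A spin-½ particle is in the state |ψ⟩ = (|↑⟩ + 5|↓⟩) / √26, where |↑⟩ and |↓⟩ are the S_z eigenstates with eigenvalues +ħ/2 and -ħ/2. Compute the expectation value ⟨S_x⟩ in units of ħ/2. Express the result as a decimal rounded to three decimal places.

⟨σ_x⟩ = 2 Re(a* b)/(|a|²+|b|²) with a = 1, b = 5.
a* b = 5, so ⟨σ_x⟩ = 10/26.
⟨S_x⟩ = (ħ/2)·⟨σ_x⟩.

0.385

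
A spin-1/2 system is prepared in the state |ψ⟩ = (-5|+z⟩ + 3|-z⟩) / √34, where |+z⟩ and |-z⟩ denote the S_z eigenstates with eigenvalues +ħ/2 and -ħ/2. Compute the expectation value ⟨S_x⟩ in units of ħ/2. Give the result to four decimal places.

⟨σ_x⟩ = 2 Re(a* b)/(|a|²+|b|²) with a = -5, b = 3.
a* b = -15, so ⟨σ_x⟩ = -30/34.
⟨S_x⟩ = (ħ/2)·⟨σ_x⟩.

-0.8824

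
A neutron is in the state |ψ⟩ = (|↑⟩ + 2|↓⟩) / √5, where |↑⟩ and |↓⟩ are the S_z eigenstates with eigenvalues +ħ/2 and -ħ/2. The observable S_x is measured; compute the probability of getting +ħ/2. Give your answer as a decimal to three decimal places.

|+x⟩ = (|↑⟩ + |↓⟩)/√2, so ⟨+x|ψ⟩ = (3) / (√2·√5).
P = |3|² / 10 = 9/10.

0.900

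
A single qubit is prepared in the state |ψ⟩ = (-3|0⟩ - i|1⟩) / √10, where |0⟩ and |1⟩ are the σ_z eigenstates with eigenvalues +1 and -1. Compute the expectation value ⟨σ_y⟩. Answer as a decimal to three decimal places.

⟨σ_y⟩ = 2 Im(a* b)/(|a|²+|b|²) with a = -3, b = -i.
a* b = 3i, so ⟨σ_y⟩ = 6/10.

0.600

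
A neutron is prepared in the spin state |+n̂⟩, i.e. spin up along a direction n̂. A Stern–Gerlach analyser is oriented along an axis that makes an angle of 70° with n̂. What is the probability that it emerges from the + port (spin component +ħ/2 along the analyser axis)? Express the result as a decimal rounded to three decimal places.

For spin-½, the probability of finding spin-up along an axis at angle θ to the initial spin direction is cos²(θ/2); spin-down is sin²(θ/2).
θ = 70°, so P = cos²(35°) ≈ 0.671.

0.671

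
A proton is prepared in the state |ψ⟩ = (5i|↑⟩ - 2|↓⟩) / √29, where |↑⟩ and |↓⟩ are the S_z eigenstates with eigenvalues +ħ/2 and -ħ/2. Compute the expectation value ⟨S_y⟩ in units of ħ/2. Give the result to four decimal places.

⟨σ_y⟩ = 2 Im(a* b)/(|a|²+|b|²) with a = 5i, b = -2.
a* b = 10i, so ⟨σ_y⟩ = 20/29.
⟨S_y⟩ = (ħ/2)·⟨σ_y⟩.

0.6897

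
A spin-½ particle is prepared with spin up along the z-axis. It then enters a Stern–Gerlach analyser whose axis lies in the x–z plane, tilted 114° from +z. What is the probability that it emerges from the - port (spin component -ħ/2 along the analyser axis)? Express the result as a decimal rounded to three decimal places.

For spin-½, the probability of finding spin-up along an axis at angle θ to the initial spin direction is cos²(θ/2); spin-down is sin²(θ/2).
θ = 114°, so P = sin²(57°) ≈ 0.703.

0.703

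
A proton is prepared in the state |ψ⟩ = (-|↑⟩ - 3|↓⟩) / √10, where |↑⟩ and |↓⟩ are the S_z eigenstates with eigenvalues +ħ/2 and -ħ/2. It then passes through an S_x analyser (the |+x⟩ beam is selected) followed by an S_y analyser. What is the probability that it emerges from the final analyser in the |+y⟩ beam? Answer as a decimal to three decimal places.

0.400

First analyser (S_x): P(|+x⟩) = |⟨+x|ψ⟩|² = 16/20.
After stage 1 the state is |+x⟩; P(|+y⟩) = |⟨+y|+x⟩|² = 1/2.
Joint probability = 16/20 × 1/2 = 0.400.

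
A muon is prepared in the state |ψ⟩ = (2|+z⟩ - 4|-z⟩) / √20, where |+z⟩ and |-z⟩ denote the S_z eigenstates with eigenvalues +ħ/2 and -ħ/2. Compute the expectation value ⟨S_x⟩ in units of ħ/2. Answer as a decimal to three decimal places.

⟨σ_x⟩ = 2 Re(a* b)/(|a|²+|b|²) with a = 2, b = -4.
a* b = -8, so ⟨σ_x⟩ = -16/20.
⟨S_x⟩ = (ħ/2)·⟨σ_x⟩.

-0.800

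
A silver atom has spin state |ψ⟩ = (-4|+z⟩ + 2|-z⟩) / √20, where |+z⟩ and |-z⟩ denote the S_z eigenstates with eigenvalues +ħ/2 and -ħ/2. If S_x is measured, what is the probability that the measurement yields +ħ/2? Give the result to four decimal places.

0.1000

|+x⟩ = (|+z⟩ + |-z⟩)/√2, so ⟨+x|ψ⟩ = (-2) / (√2·√20).
P = |-2|² / 40 = 4/40.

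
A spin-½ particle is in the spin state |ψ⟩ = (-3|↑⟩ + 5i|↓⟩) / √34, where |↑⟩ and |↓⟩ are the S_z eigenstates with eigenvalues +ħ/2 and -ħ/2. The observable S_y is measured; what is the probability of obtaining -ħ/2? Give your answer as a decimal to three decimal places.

|-y⟩ = (|↑⟩ - i|↓⟩)/√2, so ⟨-y|ψ⟩ = (-8) / (√2·√34).
P = |-8|² / 68 = 64/68.

0.941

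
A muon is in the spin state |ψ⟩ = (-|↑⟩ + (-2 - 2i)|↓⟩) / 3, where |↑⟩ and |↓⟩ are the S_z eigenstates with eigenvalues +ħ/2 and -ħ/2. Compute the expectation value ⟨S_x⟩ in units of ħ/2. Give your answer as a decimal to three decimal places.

⟨σ_x⟩ = 2 Re(a* b)/(|a|²+|b|²) with a = -1, b = (-2 - 2i).
a* b = (2 + 2i), so ⟨σ_x⟩ = 4/9.
⟨S_x⟩ = (ħ/2)·⟨σ_x⟩.

0.444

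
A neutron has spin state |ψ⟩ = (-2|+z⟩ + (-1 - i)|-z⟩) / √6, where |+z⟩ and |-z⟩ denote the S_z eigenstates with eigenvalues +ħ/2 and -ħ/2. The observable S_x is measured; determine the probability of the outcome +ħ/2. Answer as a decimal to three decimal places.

|+x⟩ = (|+z⟩ + |-z⟩)/√2, so ⟨+x|ψ⟩ = (-3 - i) / (√2·√6).
P = |-3 - i|² / 12 = 10/12.

0.833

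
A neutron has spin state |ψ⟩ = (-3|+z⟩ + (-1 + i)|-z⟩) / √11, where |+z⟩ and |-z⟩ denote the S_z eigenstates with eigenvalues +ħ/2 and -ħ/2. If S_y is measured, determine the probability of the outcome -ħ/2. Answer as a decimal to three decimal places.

0.773

|-y⟩ = (|+z⟩ - i|-z⟩)/√2, so ⟨-y|ψ⟩ = (-4 - i) / (√2·√11).
P = |-4 - i|² / 22 = 17/22.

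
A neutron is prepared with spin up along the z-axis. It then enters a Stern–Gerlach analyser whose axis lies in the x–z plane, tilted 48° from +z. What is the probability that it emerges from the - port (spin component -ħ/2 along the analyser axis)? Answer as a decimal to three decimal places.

0.165

For spin-½, the probability of finding spin-up along an axis at angle θ to the initial spin direction is cos²(θ/2); spin-down is sin²(θ/2).
θ = 48°, so P = sin²(24°) ≈ 0.165.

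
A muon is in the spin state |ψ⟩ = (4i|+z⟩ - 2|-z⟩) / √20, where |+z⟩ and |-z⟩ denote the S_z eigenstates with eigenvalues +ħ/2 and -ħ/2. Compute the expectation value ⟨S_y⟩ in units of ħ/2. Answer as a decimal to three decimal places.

⟨σ_y⟩ = 2 Im(a* b)/(|a|²+|b|²) with a = 4i, b = -2.
a* b = 8i, so ⟨σ_y⟩ = 16/20.
⟨S_y⟩ = (ħ/2)·⟨σ_y⟩.

0.800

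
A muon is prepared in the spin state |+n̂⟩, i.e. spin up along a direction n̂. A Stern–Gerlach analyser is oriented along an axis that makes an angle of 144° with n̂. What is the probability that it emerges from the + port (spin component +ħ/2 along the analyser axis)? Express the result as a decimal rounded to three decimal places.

For spin-½, the probability of finding spin-up along an axis at angle θ to the initial spin direction is cos²(θ/2); spin-down is sin²(θ/2).
θ = 144°, so P = cos²(72°) ≈ 0.095.

0.095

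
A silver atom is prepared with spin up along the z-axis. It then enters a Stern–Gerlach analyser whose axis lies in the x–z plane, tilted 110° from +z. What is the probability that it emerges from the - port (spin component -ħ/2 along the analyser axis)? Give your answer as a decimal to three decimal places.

For spin-½, the probability of finding spin-up along an axis at angle θ to the initial spin direction is cos²(θ/2); spin-down is sin²(θ/2).
θ = 110°, so P = sin²(55°) ≈ 0.671.

0.671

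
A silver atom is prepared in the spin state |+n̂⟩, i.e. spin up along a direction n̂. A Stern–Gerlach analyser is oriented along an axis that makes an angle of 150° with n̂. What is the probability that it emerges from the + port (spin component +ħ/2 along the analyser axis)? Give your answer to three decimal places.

0.067

For spin-½, the probability of finding spin-up along an axis at angle θ to the initial spin direction is cos²(θ/2); spin-down is sin²(θ/2).
θ = 150°, so P = cos²(75°) ≈ 0.067.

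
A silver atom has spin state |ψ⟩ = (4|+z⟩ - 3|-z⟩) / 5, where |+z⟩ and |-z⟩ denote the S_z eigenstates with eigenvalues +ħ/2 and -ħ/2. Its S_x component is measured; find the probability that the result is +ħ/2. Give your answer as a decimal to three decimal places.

0.020

|+x⟩ = (|+z⟩ + |-z⟩)/√2, so ⟨+x|ψ⟩ = (1) / (√2·5).
P = |1|² / 50 = 1/50.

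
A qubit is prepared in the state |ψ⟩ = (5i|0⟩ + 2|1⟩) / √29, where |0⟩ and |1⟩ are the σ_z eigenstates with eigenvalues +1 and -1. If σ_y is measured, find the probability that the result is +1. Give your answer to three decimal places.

|+y⟩ = (|0⟩ + i|1⟩)/√2, so ⟨+y|ψ⟩ = (3i) / (√2·√29).
P = |3i|² / 58 = 9/58.

0.155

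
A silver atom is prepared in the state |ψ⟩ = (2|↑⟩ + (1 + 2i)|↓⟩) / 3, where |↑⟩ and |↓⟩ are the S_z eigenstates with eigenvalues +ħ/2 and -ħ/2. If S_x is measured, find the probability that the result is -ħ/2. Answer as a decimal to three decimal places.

0.278

|-x⟩ = (|↑⟩ - |↓⟩)/√2, so ⟨-x|ψ⟩ = (1 - 2i) / (√2·3).
P = |1 - 2i|² / 18 = 5/18.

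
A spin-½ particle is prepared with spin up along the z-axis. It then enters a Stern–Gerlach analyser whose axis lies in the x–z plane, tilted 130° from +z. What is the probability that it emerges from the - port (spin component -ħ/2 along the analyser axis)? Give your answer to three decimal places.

0.821

For spin-½, the probability of finding spin-up along an axis at angle θ to the initial spin direction is cos²(θ/2); spin-down is sin²(θ/2).
θ = 130°, so P = sin²(65°) ≈ 0.821.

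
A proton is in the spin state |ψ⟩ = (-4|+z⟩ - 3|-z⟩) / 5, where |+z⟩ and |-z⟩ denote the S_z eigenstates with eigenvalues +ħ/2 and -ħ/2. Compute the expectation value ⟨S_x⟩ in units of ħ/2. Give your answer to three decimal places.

0.960

⟨σ_x⟩ = 2 Re(a* b)/(|a|²+|b|²) with a = -4, b = -3.
a* b = 12, so ⟨σ_x⟩ = 24/25.
⟨S_x⟩ = (ħ/2)·⟨σ_x⟩.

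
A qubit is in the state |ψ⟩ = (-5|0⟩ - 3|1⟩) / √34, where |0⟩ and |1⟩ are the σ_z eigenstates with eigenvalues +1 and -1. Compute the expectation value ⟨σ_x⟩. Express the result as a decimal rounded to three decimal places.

0.882

⟨σ_x⟩ = 2 Re(a* b)/(|a|²+|b|²) with a = -5, b = -3.
a* b = 15, so ⟨σ_x⟩ = 30/34.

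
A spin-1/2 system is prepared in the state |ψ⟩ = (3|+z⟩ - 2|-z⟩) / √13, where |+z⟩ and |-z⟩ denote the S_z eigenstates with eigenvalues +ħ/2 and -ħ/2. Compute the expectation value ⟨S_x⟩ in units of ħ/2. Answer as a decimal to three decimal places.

-0.923

⟨σ_x⟩ = 2 Re(a* b)/(|a|²+|b|²) with a = 3, b = -2.
a* b = -6, so ⟨σ_x⟩ = -12/13.
⟨S_x⟩ = (ħ/2)·⟨σ_x⟩.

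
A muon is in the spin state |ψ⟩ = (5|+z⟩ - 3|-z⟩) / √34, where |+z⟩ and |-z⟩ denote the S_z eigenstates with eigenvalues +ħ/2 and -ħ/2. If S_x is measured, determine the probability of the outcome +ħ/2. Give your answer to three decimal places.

0.059

|+x⟩ = (|+z⟩ + |-z⟩)/√2, so ⟨+x|ψ⟩ = (2) / (√2·√34).
P = |2|² / 68 = 4/68.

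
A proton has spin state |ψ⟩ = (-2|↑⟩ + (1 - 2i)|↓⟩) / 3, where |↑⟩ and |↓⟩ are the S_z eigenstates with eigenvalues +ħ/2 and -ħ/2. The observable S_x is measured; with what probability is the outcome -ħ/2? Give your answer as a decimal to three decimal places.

|-x⟩ = (|↑⟩ - |↓⟩)/√2, so ⟨-x|ψ⟩ = (-3 + 2i) / (√2·3).
P = |-3 + 2i|² / 18 = 13/18.

0.722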